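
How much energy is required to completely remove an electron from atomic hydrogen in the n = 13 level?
0.08 eV

The ionization energy is the energy needed to remove the electron completely (n → ∞).

For hydrogen, E_n = -13.6057 eV / n².

At n = 13: E_13 = -13.6057 / 13² = -0.08051 eV
At n = ∞: E_∞ = 0 eV

Ionization energy = E_∞ - E_13 = 0 - (-0.08051) = 0.08051 eV
Ionization energy ≈ 0.08 eV

This is also called the binding energy of the electron in state n = 13.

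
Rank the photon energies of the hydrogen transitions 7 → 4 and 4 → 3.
4 → 3

Calculate the energy for each transition:

Transition 7 → 4:
ΔE₁ = |E_4 - E_7| = |-13.6057/4² - (-13.6057/7²)|
ΔE₁ = |-0.85035625 - (-0.27766735)| = 0.57269 eV

Transition 4 → 3:
ΔE₂ = |E_3 - E_4| = |-13.6057/3² - (-13.6057/4²)|
ΔE₂ = |-1.51174444 - (-0.85035625)| = 0.66139 eV

Since 0.66139 eV > 0.57269 eV, the transition 4 → 3 emits the more energetic photon.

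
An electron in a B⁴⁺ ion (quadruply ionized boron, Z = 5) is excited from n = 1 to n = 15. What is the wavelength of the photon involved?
3.661 nm

First, find the transition energy using E_n = -13.6057 Z² / n² eV:
E_1 = -13.6057 × 5² / 1² = -340.14250 eV
E_15 = -13.6057 × 5² / 15² = -1.51174 eV

Photon energy: |ΔE| = |E_15 - E_1| = 338.63076 eV

Convert to wavelength using E = hc/λ with hc = 1239.84 eV·nm:
λ = hc/E = 1239.84 eV·nm / 338.63076 eV
λ = 3.661 nm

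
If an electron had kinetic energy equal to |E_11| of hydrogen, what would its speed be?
1.9888e+05 m/s (or 0.066% of c)

The binding energy at n = 11 for hydrogen is:
E_11 = -13.6057/11² = -0.11244380 eV
|E_11| = 0.11244380 eV

Convert to Joules:
KE = 0.11244380 eV × (1.602177 × 10⁻¹⁹ J/eV) = 1.801549e-20 J

Using KE = ½mv²:
v = √(2·KE/m_e)
v = √(2 × 1.801549e-20 J / 9.10938 × 10⁻³¹ kg)
v = 1.9888e+05 m/s

This is approximately 0.066% the speed of light.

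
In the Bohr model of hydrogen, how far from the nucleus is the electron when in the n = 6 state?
1.905038 nm (or 19.050380 Å)

The Bohr radius formula is:
r_n = n² a₀ / Z

where a₀ = 0.052917721 nm is the Bohr radius.

For H (Z = 1) at n = 6:
r_6 = 6² × 0.052917721 nm / 1
r_6 = 36 × 0.052917721 nm / 1
r_6 = 1.9050380 nm / 1
r_6 = 1.905038 nm

The electron orbits at approximately 1.905038 nm from the nucleus.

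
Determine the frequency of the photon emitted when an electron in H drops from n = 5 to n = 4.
7.402e+13 Hz

First, find the transition energy:
E_5 = -13.6057 / 5² = -0.5442280 eV
E_4 = -13.6057 / 4² = -0.8503563 eV
|ΔE| = |E_4 - E_5| = 0.3061283 eV

Convert to Joules: E = 0.3061283 eV × (1.602177 × 10⁻¹⁹ J/eV) = 4.90472e-20 J

Using E = hf:
f = E/h = 4.90472e-20 J / (6.62607 × 10⁻³⁴ J·s)
f = 7.402e+13 Hz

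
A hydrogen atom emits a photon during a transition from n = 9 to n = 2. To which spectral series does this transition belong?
Balmer series

The spectral series in hydrogen are named based on the final (lower) energy level:
- Lyman series: n_final = 1 (ultraviolet)
- Balmer series: n_final = 2 (visible/near-UV)
- Paschen series: n_final = 3 (infrared)
- Brackett series: n_final = 4 (infrared)
- Pfund series: n_final = 5 (far infrared)

Since this transition ends at n = 2, it belongs to the Balmer series.

For reference, this 9 → 2 line has photon energy
ΔE = 13.6057 eV × (1/2² - 1/9²) = 3.23345340 eV,
corresponding to wavelength λ = hc/ΔE = 1239.84 eV·nm / 3.23345340 eV = 383.4414 nm in the visible/near-UV region.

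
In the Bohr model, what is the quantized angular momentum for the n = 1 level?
1.05457e-34 J·s (or 1ℏ)

In the Bohr model, angular momentum is quantized:
L = nℏ

where ℏ = h/(2π) = 1.0545718e-34 J·s

For n = 1:
L = 1 × 1.0545718e-34 J·s
L = 1.05457e-34 J·s

This can also be written as L = 1ℏ.
The angular momentum is an integer multiple of the reduced Planck constant.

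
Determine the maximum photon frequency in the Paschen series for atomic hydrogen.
3.6554e+14 Hz

The series limit corresponds to the transition from n = ∞ to n = 3.
This is the highest energy (shortest wavelength) transition in the Paschen series.

E_∞ = 0 eV
E_3 = -13.6057 / 3² = -1.51174444 eV

Energy at series limit:
ΔE = E_∞ - E_3 = 0 - (-1.51174444) = 1.51174444 eV
E = 1.51174444 eV × (1.602177 × 10⁻¹⁹ J/eV) = 2.422082e-19 J
f = E/h = 2.422082e-19 J / (6.62607 × 10⁻³⁴ J·s) = 3.6554e+14 Hz

This energy equals the ionization energy from the n = 3 state of hydrogen.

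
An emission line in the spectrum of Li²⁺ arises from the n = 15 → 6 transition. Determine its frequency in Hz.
6.909e+14 Hz

First, find the transition energy:
E_15 = -13.6057 × 3² / 15² = -0.544228 eV
E_6 = -13.6057 × 3² / 6² = -3.401425 eV
|ΔE| = |E_6 - E_15| = 2.857197 eV

Convert to Joules: E = 2.857197 eV × (1.602177 × 10⁻¹⁹ J/eV) = 4.57774e-19 J

Using E = hf:
f = E/h = 4.57774e-19 J / (6.62607 × 10⁻³⁴ J·s)
f = 6.909e+14 Hz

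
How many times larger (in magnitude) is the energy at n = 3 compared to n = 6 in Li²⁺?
4.0000

Using E_n = -13.6057 Z² / n² eV with Z = 3:

E_3 = -13.6057 × 3² / 3² = -122.4513 / 9 = -13.6057000000 eV
E_6 = -13.6057 × 3² / 6² = -122.4513 / 36 = -3.4014250000 eV

The ratio is:
E_3/E_6 = (-13.6057000000) / (-3.4014250000)
E_3/E_6 = (-122.4513/9) / (-122.4513/36)
E_3/E_6 = 36/9
E_3/E_6 = 4.0000
(Note: the Z² factors cancel in the ratio.)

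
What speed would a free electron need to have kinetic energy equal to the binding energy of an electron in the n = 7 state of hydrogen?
3.1253e+05 m/s (or 0.104% of c)

The binding energy at n = 7 for hydrogen is:
E_7 = -13.6057/7² = -0.27766735 eV
|E_7| = 0.27766735 eV

Convert to Joules:
KE = 0.27766735 eV × (1.602177 × 10⁻¹⁹ J/eV) = 4.448722e-20 J

Using KE = ½mv²:
v = √(2·KE/m_e)
v = √(2 × 4.448722e-20 J / 9.10938 × 10⁻³¹ kg)
v = 3.1253e+05 m/s

This is approximately 0.104% the speed of light.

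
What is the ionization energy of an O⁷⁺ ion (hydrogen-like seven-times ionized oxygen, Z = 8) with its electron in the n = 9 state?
10.750183 eV

The ionization energy is the energy needed to remove the electron completely (n → ∞).

For a hydrogen-like ion with Z = 8, E_n = -13.6057 Z² / n² eV.

At n = 9: E_9 = -13.6057 × 8² / 9² = -10.750182716 eV
At n = ∞: E_∞ = 0 eV

Ionization energy = E_∞ - E_9 = 0 - (-10.750182716) = 10.750182716 eV
Ionization energy ≈ 10.750183 eV

This is also called the binding energy of the electron in state n = 9.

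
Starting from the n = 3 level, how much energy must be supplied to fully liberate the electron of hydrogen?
1.51 eV

The ionization energy is the energy needed to remove the electron completely (n → ∞).

For hydrogen, E_n = -13.6057 eV / n².

At n = 3: E_3 = -13.6057 / 3² = -1.51174 eV
At n = ∞: E_∞ = 0 eV

Ionization energy = E_∞ - E_3 = 0 - (-1.51174) = 1.51174 eV
Ionization energy ≈ 1.51 eV

This is also called the binding energy of the electron in state n = 3.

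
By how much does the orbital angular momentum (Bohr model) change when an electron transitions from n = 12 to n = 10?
2.109e-34 J·s (or 2ℏ)

In the Bohr model, L_n = nℏ where ℏ = 1.05457e-34 J·s.

L_12 = 12ℏ = 1.26548e-33 J·s
L_10 = 10ℏ = 1.05457e-33 J·s

ΔL = L_12 - L_10 = (12 - 10)ℏ = 2ℏ
ΔL = 2 × 1.05457e-34 J·s = 2.109e-34 J·s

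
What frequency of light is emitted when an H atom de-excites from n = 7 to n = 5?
6.45e+13 Hz

First, find the transition energy:
E_7 = -13.6057 / 7² = -0.277667 eV
E_5 = -13.6057 / 5² = -0.544228 eV
|ΔE| = |E_5 - E_7| = 0.266561 eV

Convert to Joules: E = 0.266561 eV × (1.602177 × 10⁻¹⁹ J/eV) = 4.2708e-20 J

Using E = hf:
f = E/h = 4.2708e-20 J / (6.62607 × 10⁻³⁴ J·s)
f = 6.45e+13 Hz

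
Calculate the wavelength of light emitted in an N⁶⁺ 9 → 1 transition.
1.88 nm

First, find the transition energy using E_n = -13.6057 Z² / n² eV:
E_9 = -13.6057 × 7² / 9² = -8.2306 eV
E_1 = -13.6057 × 7² / 1² = -666.6793 eV

Photon energy: |ΔE| = |E_1 - E_9| = 658.4487 eV

Convert to wavelength using E = hc/λ with hc = 1239.84 eV·nm:
λ = hc/E = 1239.84 eV·nm / 658.4487 eV
λ = 1.88 nm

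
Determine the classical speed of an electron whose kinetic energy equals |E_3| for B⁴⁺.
3.646e+06 m/s (or 1.22% of c)

The binding energy at n = 3 for B⁴⁺ is:
E_3 = -13.6057 × 5²/3² = -37.79361 eV
|E_3| = 37.79361 eV

Convert to Joules:
KE = 37.79361 eV × (1.602177 × 10⁻¹⁹ J/eV) = 6.05521e-18 J

Using KE = ½mv²:
v = √(2·KE/m_e)
v = √(2 × 6.05521e-18 J / 9.10938 × 10⁻³¹ kg)
v = 3.646e+06 m/s

This is approximately 1.22% the speed of light.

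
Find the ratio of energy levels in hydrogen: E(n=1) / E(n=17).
289.00

Using E_n = -13.6057 Z² / n² eV with Z = 1:

E_1 = -13.6057 / 1² = -13.6057 / 1 = -13.60570000 eV
E_17 = -13.6057 / 17² = -13.6057 / 289 = -0.04707855 eV

The ratio is:
E_1/E_17 = (-13.60570000) / (-0.04707855)
E_1/E_17 = (-13.6057/1) / (-13.6057/289)
E_1/E_17 = 289/1
E_1/E_17 = 289.00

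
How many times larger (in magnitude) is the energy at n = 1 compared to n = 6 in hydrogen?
36.00000

Using E_n = -13.6057 Z² / n² eV with Z = 1:

E_1 = -13.6057 / 1² = -13.6057 / 1 = -13.60570000000 eV
E_6 = -13.6057 / 6² = -13.6057 / 36 = -0.37793611111 eV

The ratio is:
E_1/E_6 = (-13.60570000000) / (-0.37793611111)
E_1/E_6 = (-13.6057/1) / (-13.6057/36)
E_1/E_6 = 36/1
E_1/E_6 = 36.00000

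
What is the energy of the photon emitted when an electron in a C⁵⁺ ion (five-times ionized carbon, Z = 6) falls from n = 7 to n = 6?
3.610 eV

The energy levels are E_n = -13.6057 Z² eV / n².

Energy at n = 7: E_7 = -13.6057 × 6² / 7² = -9.996024 eV
Energy at n = 6: E_6 = -13.6057 × 6² / 6² = -13.605700 eV

For emission (electron falling to lower state), the photon energy is:
E_photon = E_7 - E_6 = |-9.996024 - (-13.605700)|
E_photon = 3.610 eV

This energy is carried away by the emitted photon.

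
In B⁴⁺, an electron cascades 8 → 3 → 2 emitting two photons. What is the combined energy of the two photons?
79.72090 eV

The energy levels of B⁴⁺ are E_n = -13.6057 × 5² / n² eV.

First transition (8 → 3):
ΔE₁ = |E_3 - E_8|
ΔE₁ = |-37.79361111111 - (-5.31472656250)| = 32.47888455 eV

Second transition (3 → 2):
ΔE₂ = |E_2 - E_3|
ΔE₂ = |-85.03562500000 - (-37.79361111111)| = 47.24201389 eV

Total energy released:
E_total = ΔE₁ + ΔE₂ = 32.47888455 + 47.24201389 = 79.72090 eV

Note: This equals the direct transition 8 → 2: 79.72090 eV ✓
Energy is conserved regardless of the path taken.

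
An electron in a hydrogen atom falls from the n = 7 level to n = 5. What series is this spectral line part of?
Pfund series

The spectral series in hydrogen are named based on the final (lower) energy level:
- Lyman series: n_final = 1 (ultraviolet)
- Balmer series: n_final = 2 (visible/near-UV)
- Paschen series: n_final = 3 (infrared)
- Brackett series: n_final = 4 (infrared)
- Pfund series: n_final = 5 (far infrared)

Since this transition ends at n = 5, it belongs to the Pfund series.

For reference, this 7 → 5 line has photon energy
ΔE = 13.6057 eV × (1/5² - 1/7²) = 0.266560653 eV,
corresponding to wavelength λ = hc/ΔE = 1239.84 eV·nm / 0.266560653 eV = 4651.249 nm in the far infrared region.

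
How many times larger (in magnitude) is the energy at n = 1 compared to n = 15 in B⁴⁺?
225.00

Using E_n = -13.6057 Z² / n² eV with Z = 5:

E_1 = -13.6057 × 5² / 1² = -340.1425 / 1 = -340.14250000 eV
E_15 = -13.6057 × 5² / 15² = -340.1425 / 225 = -1.51174444 eV

The ratio is:
E_1/E_15 = (-340.14250000) / (-1.51174444)
E_1/E_15 = (-340.1425/1) / (-340.1425/225)
E_1/E_15 = 225/1
E_1/E_15 = 225.00
(Note: the Z² factors cancel in the ratio.)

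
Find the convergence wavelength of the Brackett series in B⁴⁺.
58.320968 nm

The series limit corresponds to the transition from n = ∞ to n = 4.
This is the highest energy (shortest wavelength) transition in the Brackett series.

E_∞ = 0 eV
E_4 = -13.6057 × 5² / 4² = -21.25890625 eV

Energy at series limit:
ΔE = E_∞ - E_4 = 0 - (-21.25890625) = 21.25890625 eV
λ = hc/E = 1239.84 eV·nm / 21.25890625 eV = 58.320968 nm

This energy equals the ionization energy from the n = 4 state of B⁴⁺.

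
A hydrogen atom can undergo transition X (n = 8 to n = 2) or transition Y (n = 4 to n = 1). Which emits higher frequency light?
4 → 1

Calculate the energy for each transition:

Transition 8 → 2:
ΔE₁ = |E_2 - E_8| = |-13.6057/2² - (-13.6057/8²)|
ΔE₁ = |-3.40142500000 - (-0.21258906250)| = 3.18883594 eV

Transition 4 → 1:
ΔE₂ = |E_1 - E_4| = |-13.6057/1² - (-13.6057/4²)|
ΔE₂ = |-13.60570000000 - (-0.85035625000)| = 12.75534375 eV

Since 12.75534375 eV > 3.18883594 eV, the transition 4 → 1 emits the more energetic photon.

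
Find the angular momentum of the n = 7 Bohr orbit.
7.3820e-34 J·s (or 7ℏ)

In the Bohr model, angular momentum is quantized:
L = nℏ

where ℏ = h/(2π) = 1.054572e-34 J·s

For n = 7:
L = 7 × 1.054572e-34 J·s
L = 7.3820e-34 J·s

This can also be written as L = 7ℏ.
The angular momentum is an integer multiple of the reduced Planck constant.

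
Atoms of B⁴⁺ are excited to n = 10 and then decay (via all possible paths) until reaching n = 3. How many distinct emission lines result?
28

The electron can occupy levels n = 3, 4, ..., 10 during de-excitation — that is m = 10 - 3 + 1 = 8 distinct levels.

The number of distinct spectral lines equals the number of ways to choose 2 of these m levels (each pair gives one possible emission transition):

Number of lines = m(m-1)/2 = 8×7/2 = 28

These correspond to all possible transitions between the 8 levels:
10 → 9, 10 → 8, 10 → 7, 10 → 6, 10 → 5, 10 → 4, 10 → 3, 9 → 8...

Each transition produces a photon with a unique energy (and thus wavelength). This count does not depend on Z.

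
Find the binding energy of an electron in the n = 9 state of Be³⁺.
2.6875 eV

The ionization energy is the energy needed to remove the electron completely (n → ∞).

For a hydrogen-like ion with Z = 4, E_n = -13.6057 Z² / n² eV.

At n = 9: E_9 = -13.6057 × 4² / 9² = -2.6875457 eV
At n = ∞: E_∞ = 0 eV

Ionization energy = E_∞ - E_9 = 0 - (-2.6875457) = 2.6875457 eV
Ionization energy ≈ 2.6875 eV

This is also called the binding energy of the electron in state n = 9.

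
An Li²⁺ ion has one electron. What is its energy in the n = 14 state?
-0.624752 eV

For hydrogen-like ions, the energy levels scale with Z²:
E_n = -13.6057 Z² / n² eV

For Li²⁺ (Z = 3) at n = 14:
E_14 = -13.6057 × 3² / 14²
E_14 = -13.6057 × 9 / 196
E_14 = -122.4513 / 196
E_14 = -0.624752 eV

The energy is 9 times more negative than hydrogen at the same n due to the stronger nuclear charge.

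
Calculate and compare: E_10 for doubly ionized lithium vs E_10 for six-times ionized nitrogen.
N⁶⁺ at n = 10 (E = -6.6668 eV)

Using E_n = -13.6057 Z² / n² eV:

Li²⁺ (Z = 3) at n = 10:
E = -13.6057 × 3² / 10² = -13.6057 × 9 / 100 = -1.2245130 eV

N⁶⁺ (Z = 7) at n = 10:
E = -13.6057 × 7² / 10² = -13.6057 × 49 / 100 = -6.6667930 eV

Since -6.6667930 eV < -1.2245130 eV,
N⁶⁺ at n = 10 is more tightly bound (requires more energy to ionize).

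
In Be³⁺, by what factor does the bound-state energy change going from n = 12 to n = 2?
36.000000

Using E_n = -13.6057 Z² / n² eV with Z = 4:

E_2 = -13.6057 × 4² / 2² = -217.6912 / 4 = -54.422800000000 eV
E_12 = -13.6057 × 4² / 12² = -217.6912 / 144 = -1.511744444444 eV

The ratio is:
E_2/E_12 = (-54.422800000000) / (-1.511744444444)
E_2/E_12 = (-217.6912/4) / (-217.6912/144)
E_2/E_12 = 144/4
E_2/E_12 = 36.000000
(Note: the Z² factors cancel in the ratio.)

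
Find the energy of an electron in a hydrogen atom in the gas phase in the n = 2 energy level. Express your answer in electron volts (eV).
-3.4014 eV

The energy levels of a hydrogen-like atom are given by:
E_n = -13.6057 eV / n²

For n = 2:
E_2 = -13.6057 eV / 2²
E_2 = -13.6057 eV / 4
E_2 = -3.4014 eV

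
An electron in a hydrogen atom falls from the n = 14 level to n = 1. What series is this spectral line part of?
Lyman series

The spectral series in hydrogen are named based on the final (lower) energy level:
- Lyman series: n_final = 1 (ultraviolet)
- Balmer series: n_final = 2 (visible/near-UV)
- Paschen series: n_final = 3 (infrared)
- Brackett series: n_final = 4 (infrared)
- Pfund series: n_final = 5 (far infrared)

Since this transition ends at n = 1, it belongs to the Lyman series.

For reference, this 14 → 1 line has photon energy
ΔE = 13.6057 eV × (1/1² - 1/14²) = 13.536283 eV,
corresponding to wavelength λ = hc/ΔE = 1239.84 eV·nm / 13.536283 eV = 91.5938 nm in the ultraviolet region.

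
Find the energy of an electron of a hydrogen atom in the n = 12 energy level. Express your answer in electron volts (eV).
-0.09448 eV

The energy levels of a hydrogen-like atom are given by:
E_n = -13.6057 eV / n²

For n = 12:
E_12 = -13.6057 eV / 12²
E_12 = -13.6057 eV / 144
E_12 = -0.09448 eV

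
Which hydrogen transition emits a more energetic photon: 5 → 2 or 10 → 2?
10 → 2

Calculate the energy for each transition:

Transition 5 → 2:
ΔE₁ = |E_2 - E_5| = |-13.6057/2² - (-13.6057/5²)|
ΔE₁ = |-3.401425000 - (-0.544228000)| = 2.857197 eV

Transition 10 → 2:
ΔE₂ = |E_2 - E_10| = |-13.6057/2² - (-13.6057/10²)|
ΔE₂ = |-3.401425000 - (-0.136057000)| = 3.265368 eV

Since 3.265368 eV > 2.857197 eV, the transition 10 → 2 emits the more energetic photon.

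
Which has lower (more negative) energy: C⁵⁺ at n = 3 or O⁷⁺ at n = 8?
C⁵⁺ at n = 3 (E = -54.42 eV)

Using E_n = -13.6057 Z² / n² eV:

C⁵⁺ (Z = 6) at n = 3:
E = -13.6057 × 6² / 3² = -13.6057 × 36 / 9 = -54.42280 eV

O⁷⁺ (Z = 8) at n = 8:
E = -13.6057 × 8² / 8² = -13.6057 × 64 / 64 = -13.60570 eV

Since -54.42280 eV < -13.60570 eV,
C⁵⁺ at n = 3 is more tightly bound (requires more energy to ionize).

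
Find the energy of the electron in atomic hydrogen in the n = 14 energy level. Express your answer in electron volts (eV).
-0.0694 eV

The energy levels of a hydrogen-like atom are given by:
E_n = -13.6057 eV / n²

For n = 14:
E_14 = -13.6057 eV / 14²
E_14 = -13.6057 eV / 196
E_14 = -0.0694 eV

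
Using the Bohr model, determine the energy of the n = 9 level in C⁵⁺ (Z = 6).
-6.04698 eV

For hydrogen-like ions, the energy levels scale with Z²:
E_n = -13.6057 Z² / n² eV

For C⁵⁺ (Z = 6) at n = 9:
E_9 = -13.6057 × 6² / 9²
E_9 = -13.6057 × 36 / 81
E_9 = -489.8052 / 81
E_9 = -6.04698 eV

The energy is 36 times more negative than hydrogen at the same n due to the stronger nuclear charge.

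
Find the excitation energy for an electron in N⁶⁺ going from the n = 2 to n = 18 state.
164.612173 eV

The energy levels of a hydrogen-like atom are E_n = -13.6057 Z² eV / n².

Energy at n = 2: E_2 = -13.6057 × 7² / 2² = -166.669825000 eV
Energy at n = 18: E_18 = -13.6057 × 7² / 18² = -2.057652160 eV

The excitation energy is the difference:
ΔE = E_18 - E_2
ΔE = -2.057652160 - (-166.669825000)
ΔE = 164.612173 eV

Since this is positive, energy must be absorbed (photon absorption).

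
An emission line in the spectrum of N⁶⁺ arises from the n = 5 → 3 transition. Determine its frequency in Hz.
1.14633e+16 Hz

First, find the transition energy:
E_5 = -13.6057 × 7² / 5² = -26.6671720 eV
E_3 = -13.6057 × 7² / 3² = -74.0754778 eV
|ΔE| = |E_3 - E_5| = 47.4083058 eV

Convert to Joules: E = 47.4083058 eV × (1.602177 × 10⁻¹⁹ J/eV) = 7.5956497e-18 J

Using E = hf:
f = E/h = 7.5956497e-18 J / (6.62607 × 10⁻³⁴ J·s)
f = 1.14633e+16 Hz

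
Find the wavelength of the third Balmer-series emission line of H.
433.935777 nm

The lines of a series are numbered from the longest wavelength (smallest ΔE) outward; the third line is the transition from n = n_f + 3 to n_f.
The Balmer series has all transitions ending at n_f = 2.

For H, the third line (γ-line) is the jump from n = 5 to n = 2:
E_5 = -13.6057 / 5² = -0.5442280000 eV
E_2 = -13.6057 / 2² = -3.4014250000 eV
ΔE = E_5 - E_2 = 2.8571970000 eV

λ = hc/E = 1239.84 eV·nm / 2.8571970000 eV
λ = 433.935777 nm

This is the γ-line of the Balmer series in H.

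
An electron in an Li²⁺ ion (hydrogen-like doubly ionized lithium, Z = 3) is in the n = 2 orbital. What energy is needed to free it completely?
30.61283 eV

The ionization energy is the energy needed to remove the electron completely (n → ∞).

For a hydrogen-like ion with Z = 3, E_n = -13.6057 Z² / n² eV.

At n = 2: E_2 = -13.6057 × 3² / 2² = -30.61282500 eV
At n = ∞: E_∞ = 0 eV

Ionization energy = E_∞ - E_2 = 0 - (-30.61282500) = 30.61282500 eV
Ionization energy ≈ 30.61283 eV

This is also called the binding energy of the electron in state n = 2.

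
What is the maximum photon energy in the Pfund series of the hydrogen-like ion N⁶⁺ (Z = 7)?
26.66717 eV

The series limit corresponds to the transition from n = ∞ to n = 5.
This is the highest energy (shortest wavelength) transition in the Pfund series.

E_∞ = 0 eV
E_5 = -13.6057 × 7² / 5² = -26.66717 eV

Energy at series limit:
ΔE = E_∞ - E_5 = 0 - (-26.66717) = 26.66717 eV

This energy equals the ionization energy from the n = 5 state of N⁶⁺.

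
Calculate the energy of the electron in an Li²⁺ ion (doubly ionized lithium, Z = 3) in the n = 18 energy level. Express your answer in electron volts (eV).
-0.377936 eV

The energy levels of a hydrogen-like atom are given by:
E_n = -13.6057 Z² / n² eV  (with Z = 3 for Li²⁺)

For n = 18:
E_18 = -13.6057 × 3² / 18²
E_18 = -13.6057 × 9 / 324
E_18 = -0.377936 eV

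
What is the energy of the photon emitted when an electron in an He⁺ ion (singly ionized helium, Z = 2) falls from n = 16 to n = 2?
13.393 eV

The energy levels are E_n = -13.6057 Z² eV / n².

Energy at n = 16: E_16 = -13.6057 × 2² / 16² = -0.212589 eV
Energy at n = 2: E_2 = -13.6057 × 2² / 2² = -13.605700 eV

For emission (electron falling to lower state), the photon energy is:
E_photon = E_16 - E_2 = |-0.212589 - (-13.605700)|
E_photon = 13.393 eV

This energy is carried away by the emitted photon.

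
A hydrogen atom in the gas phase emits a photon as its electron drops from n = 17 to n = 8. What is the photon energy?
0.16551 eV

The energy levels are E_n = -13.6057 eV / n².

Energy at n = 17: E_17 = -13.6057 / 17² = -0.04707855 eV
Energy at n = 8: E_8 = -13.6057 / 8² = -0.21258906 eV

For emission (electron falling to lower state), the photon energy is:
E_photon = E_17 - E_8 = |-0.04707855 - (-0.21258906)|
E_photon = 0.16551 eV

This energy is carried away by the emitted photon.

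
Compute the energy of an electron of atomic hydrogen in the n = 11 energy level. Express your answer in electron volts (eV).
-0.11244 eV

The energy levels of a hydrogen-like atom are given by:
E_n = -13.6057 eV / n²

For n = 11:
E_11 = -13.6057 eV / 11²
E_11 = -13.6057 eV / 121
E_11 = -0.11244 eV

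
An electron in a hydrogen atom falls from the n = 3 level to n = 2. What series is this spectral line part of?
Balmer series

The spectral series in hydrogen are named based on the final (lower) energy level:
- Lyman series: n_final = 1 (ultraviolet)
- Balmer series: n_final = 2 (visible/near-UV)
- Paschen series: n_final = 3 (infrared)
- Brackett series: n_final = 4 (infrared)
- Pfund series: n_final = 5 (far infrared)

Since this transition ends at n = 2, it belongs to the Balmer series.

For reference, this 3 → 2 line has photon energy
ΔE = 13.6057 eV × (1/2² - 1/3²) = 1.8896806 eV,
corresponding to wavelength λ = hc/ΔE = 1239.84 eV·nm / 1.8896806 eV = 656.111 nm in the visible/near-UV region.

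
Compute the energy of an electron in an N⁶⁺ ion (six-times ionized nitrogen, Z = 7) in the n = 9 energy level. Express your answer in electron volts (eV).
-8.231 eV

The energy levels of a hydrogen-like atom are given by:
E_n = -13.6057 Z² / n² eV  (with Z = 7 for N⁶⁺)

For n = 9:
E_9 = -13.6057 × 7² / 9²
E_9 = -13.6057 × 49 / 81
E_9 = -8.231 eV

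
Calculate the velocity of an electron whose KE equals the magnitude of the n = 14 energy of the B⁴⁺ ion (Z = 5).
7.81e+05 m/s (or 0.2606% of c)

The binding energy at n = 14 for B⁴⁺ is:
E_14 = -13.6057 × 5²/14² = -1.735421 eV
|E_14| = 1.735421 eV

Convert to Joules:
KE = 1.735421 eV × (1.602177 × 10⁻¹⁹ J/eV) = 2.7805e-19 J

Using KE = ½mv²:
v = √(2·KE/m_e)
v = √(2 × 2.7805e-19 J / 9.10938 × 10⁻³¹ kg)
v = 7.81e+05 m/s

This is approximately 0.2606% the speed of light.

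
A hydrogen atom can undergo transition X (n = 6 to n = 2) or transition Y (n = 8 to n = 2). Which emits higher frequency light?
8 → 2

Calculate the energy for each transition:

Transition 6 → 2:
ΔE₁ = |E_2 - E_6| = |-13.6057/2² - (-13.6057/6²)|
ΔE₁ = |-3.40142500 - (-0.37793611)| = 3.02349 eV

Transition 8 → 2:
ΔE₂ = |E_2 - E_8| = |-13.6057/2² - (-13.6057/8²)|
ΔE₂ = |-3.40142500 - (-0.21258906)| = 3.18884 eV

Since 3.18884 eV > 3.02349 eV, the transition 8 → 2 emits the more energetic photon.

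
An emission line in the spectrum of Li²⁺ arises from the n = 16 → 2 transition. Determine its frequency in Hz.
7.2865e+15 Hz

First, find the transition energy:
E_16 = -13.6057 × 3² / 16² = -0.4783254 eV
E_2 = -13.6057 × 3² / 2² = -30.6128250 eV
|ΔE| = |E_2 - E_16| = 30.1344996 eV

Convert to Joules: E = 30.1344996 eV × (1.602177 × 10⁻¹⁹ J/eV) = 4.828080e-18 J

Using E = hf:
f = E/h = 4.828080e-18 J / (6.62607 × 10⁻³⁴ J·s)
f = 7.2865e+15 Hz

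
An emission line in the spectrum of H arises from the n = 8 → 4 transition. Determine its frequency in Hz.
1.5421e+14 Hz

First, find the transition energy:
E_8 = -13.6057 / 8² = -0.21258906 eV
E_4 = -13.6057 / 4² = -0.85035625 eV
|ΔE| = |E_4 - E_8| = 0.63776719 eV

Convert to Joules: E = 0.63776719 eV × (1.602177 × 10⁻¹⁹ J/eV) = 1.021816e-19 J

Using E = hf:
f = E/h = 1.021816e-19 J / (6.62607 × 10⁻³⁴ J·s)
f = 1.5421e+14 Hz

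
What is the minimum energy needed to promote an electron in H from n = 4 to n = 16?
0.797 eV

The energy levels of a hydrogen-like atom are E_n = -13.6057 eV / n².

Energy at n = 4: E_4 = -13.6057 / 4² = -0.850356 eV
Energy at n = 16: E_16 = -13.6057 / 16² = -0.053147 eV

The excitation energy is the difference:
ΔE = E_16 - E_4
ΔE = -0.053147 - (-0.850356)
ΔE = 0.797 eV

Since this is positive, energy must be absorbed (photon absorption).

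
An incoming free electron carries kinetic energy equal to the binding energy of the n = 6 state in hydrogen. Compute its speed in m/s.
3.64615e+05 m/s (or 0.122% of c)

The binding energy at n = 6 for hydrogen is:
E_6 = -13.6057/6² = -0.377936111 eV
|E_6| = 0.377936111 eV

Convert to Joules:
KE = 0.377936111 eV × (1.602177 × 10⁻¹⁹ J/eV) = 6.0552054e-20 J

Using KE = ½mv²:
v = √(2·KE/m_e)
v = √(2 × 6.0552054e-20 J / 9.10938 × 10⁻³¹ kg)
v = 3.64615e+05 m/s

This is approximately 0.122% the speed of light.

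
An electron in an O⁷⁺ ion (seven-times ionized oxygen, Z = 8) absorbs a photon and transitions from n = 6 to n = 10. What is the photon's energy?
15.48026 eV

The energy levels of a hydrogen-like atom are E_n = -13.6057 Z² eV / n².

Energy at n = 6: E_6 = -13.6057 × 8² / 6² = -24.18791111 eV
Energy at n = 10: E_10 = -13.6057 × 8² / 10² = -8.70764800 eV

The excitation energy is the difference:
ΔE = E_10 - E_6
ΔE = -8.70764800 - (-24.18791111)
ΔE = 15.48026 eV

Since this is positive, energy must be absorbed (photon absorption).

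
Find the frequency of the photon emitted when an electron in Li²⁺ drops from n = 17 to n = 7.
5.01805e+14 Hz

First, find the transition energy:
E_17 = -13.6057 × 3² / 17² = -0.42370692 eV
E_7 = -13.6057 × 3² / 7² = -2.49900612 eV
|ΔE| = |E_7 - E_17| = 2.07529920 eV

Convert to Joules: E = 2.07529920 eV × (1.602177 × 10⁻¹⁹ J/eV) = 3.3249966e-19 J

Using E = hf:
f = E/h = 3.3249966e-19 J / (6.62607 × 10⁻³⁴ J·s)
f = 5.01805e+14 Hz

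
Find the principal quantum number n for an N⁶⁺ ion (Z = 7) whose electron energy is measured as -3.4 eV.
n = 14

The exact energy levels follow E_n = -13.6057 Z² / n² eV with Z = 7.

The measured value (-3.4 eV) is reported to only 2 significant figures, so we must test candidate n values and see which one matches to that precision.

Candidate energies:
  n = 12:  E = -13.6057 × 7² / 12² = -4.62972 eV
  n = 13:  E = -13.6057 × 7² / 13² = -3.94485 eV
  n = 14:  E = -13.6057 × 7² / 14² = -3.40143 eV  ← matches
  n = 15:  E = -13.6057 × 7² / 15² = -2.96302 eV
  n = 16:  E = -13.6057 × 7² / 16² = -2.60422 eV

Checking against the measurement of -3.4 eV (2 sig figs), only n = 14 agrees:
E_14 = -3.40143 eV, which rounds to -3.4 eV ✓

Therefore n = 14.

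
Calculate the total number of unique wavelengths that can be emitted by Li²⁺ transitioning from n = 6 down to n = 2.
10

The electron can occupy levels n = 2, 3, ..., 6 during de-excitation — that is m = 6 - 2 + 1 = 5 distinct levels.

The number of distinct spectral lines equals the number of ways to choose 2 of these m levels (each pair gives one possible emission transition):

Number of lines = m(m-1)/2 = 5×4/2 = 10

These correspond to all possible transitions between the 5 levels:
6 → 5, 6 → 4, 6 → 3, 6 → 2, 5 → 4, 5 → 3, 5 → 2, 4 → 3...

Each transition produces a photon with a unique energy (and thus wavelength). This count does not depend on Z.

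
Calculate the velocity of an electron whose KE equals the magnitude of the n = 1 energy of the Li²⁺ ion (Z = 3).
6.56e+06 m/s (or 2.19% of c)

The binding energy at n = 1 for Li²⁺ is:
E_1 = -13.6057 × 3²/1² = -122.4513 eV
|E_1| = 122.4513 eV

Convert to Joules:
KE = 122.4513 eV × (1.602177 × 10⁻¹⁹ J/eV) = 1.9619e-17 J

Using KE = ½mv²:
v = √(2·KE/m_e)
v = √(2 × 1.9619e-17 J / 9.10938 × 10⁻³¹ kg)
v = 6.56e+06 m/s

This is approximately 2.19% the speed of light.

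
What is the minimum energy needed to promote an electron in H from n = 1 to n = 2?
10.20428 eV

The energy levels of a hydrogen-like atom are E_n = -13.6057 eV / n².

Energy at n = 1: E_1 = -13.6057 / 1² = -13.60570000 eV
Energy at n = 2: E_2 = -13.6057 / 2² = -3.40142500 eV

The excitation energy is the difference:
ΔE = E_2 - E_1
ΔE = -3.40142500 - (-13.60570000)
ΔE = 10.20428 eV

Since this is positive, energy must be absorbed (photon absorption).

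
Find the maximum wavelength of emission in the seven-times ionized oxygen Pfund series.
116.4970 nm

The longest wavelength corresponds to the smallest energy transition in the series.
The Pfund series has all transitions ending at n_f = 5.

For O⁷⁺ (Z = 8), the first line (α-line) is the jump from n = 6 to n = 5:
E_6 = -13.6057 × 8² / 6² = -24.1879111 eV
E_5 = -13.6057 × 8² / 5² = -34.8305920 eV
ΔE = E_6 - E_5 = 10.6426809 eV

λ = hc/E = 1239.84 eV·nm / 10.6426809 eV
λ = 116.4970 nm

This is the α-line of the Pfund series in O⁷⁺.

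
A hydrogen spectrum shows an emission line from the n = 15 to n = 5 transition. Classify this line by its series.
Pfund series

The spectral series in hydrogen are named based on the final (lower) energy level:
- Lyman series: n_final = 1 (ultraviolet)
- Balmer series: n_final = 2 (visible/near-UV)
- Paschen series: n_final = 3 (infrared)
- Brackett series: n_final = 4 (infrared)
- Pfund series: n_final = 5 (far infrared)

Since this transition ends at n = 5, it belongs to the Pfund series.

For reference, this 15 → 5 line has photon energy
ΔE = 13.6057 eV × (1/5² - 1/15²) = 0.483758222 eV,
corresponding to wavelength λ = hc/ΔE = 1239.84 eV·nm / 0.483758222 eV = 2562.933 nm in the far infrared region.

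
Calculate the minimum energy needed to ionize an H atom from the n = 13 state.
0.08 eV

The ionization energy is the energy needed to remove the electron completely (n → ∞).

For hydrogen, E_n = -13.6057 eV / n².

At n = 13: E_13 = -13.6057 / 13² = -0.08051 eV
At n = ∞: E_∞ = 0 eV

Ionization energy = E_∞ - E_13 = 0 - (-0.08051) = 0.08051 eV
Ionization energy ≈ 0.08 eV

This is also called the binding energy of the electron in state n = 13.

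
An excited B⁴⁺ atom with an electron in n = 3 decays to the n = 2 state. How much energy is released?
47.2420 eV

The energy levels are E_n = -13.6057 Z² eV / n².

Energy at n = 3: E_3 = -13.6057 × 5² / 3² = -37.7936111 eV
Energy at n = 2: E_2 = -13.6057 × 5² / 2² = -85.0356250 eV

For emission (electron falling to lower state), the photon energy is:
E_photon = E_3 - E_2 = |-37.7936111 - (-85.0356250)|
E_photon = 47.2420 eV

This energy is carried away by the emitted photon.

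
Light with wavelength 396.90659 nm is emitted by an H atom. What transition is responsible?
n = 7 → n = 2

First, find the photon energy from the wavelength (hc = 1239.84 eV·nm):
E = hc/λ = 1239.84 eV·nm / 396.90659 nm = 3.1237577 eV

The energy levels of hydrogen satisfy E_n = -13.6057 / n² eV, so an emission n_i → n_f releases
ΔE = 13.6057 × (1/n_f² − 1/n_i²) eV.

Setting ΔE equal to the photon energy:
1/n_f² − 1/n_i² = 3.1237577 / 13.6057 = 0.22959184

Since 1/n_i² must be positive, we need 1/n_f² > 0.22959184, i.e. n_f ≤ 2. For each allowed n_f, solve n_i = (1/n_f² − 0.22959184)^(−1/2) and check whether it is a whole number:
  n_f = 1: 1/n_i² = 1.00000000 − 0.22959184 = 0.77040816 → n_i = 1.139  (not an integer) ✗
  n_f = 2: 1/n_i² = 0.25000000 − 0.22959184 = 0.02040816 → n_i = 7.000  → integer, n_i = 7 ✓

Only n_f = 2 gives an integer upper level, n_i = 7.

The transition is from n = 7 to n = 2 (emission).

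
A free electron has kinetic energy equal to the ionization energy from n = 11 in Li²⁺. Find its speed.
5.9664e+05 m/s (or 0.1990% of c)

The binding energy at n = 11 for Li²⁺ is:
E_11 = -13.6057 × 3²/11² = -1.0119942 eV
|E_11| = 1.0119942 eV

Convert to Joules:
KE = 1.0119942 eV × (1.602177 × 10⁻¹⁹ J/eV) = 1.621394e-19 J

Using KE = ½mv²:
v = √(2·KE/m_e)
v = √(2 × 1.621394e-19 J / 9.10938 × 10⁻³¹ kg)
v = 5.9664e+05 m/s

This is approximately 0.1990% the speed of light.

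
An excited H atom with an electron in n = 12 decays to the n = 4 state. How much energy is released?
0.756 eV

The energy levels are E_n = -13.6057 eV / n².

Energy at n = 12: E_12 = -13.6057 / 12² = -0.094484 eV
Energy at n = 4: E_4 = -13.6057 / 4² = -0.850356 eV

For emission (electron falling to lower state), the photon energy is:
E_photon = E_12 - E_4 = |-0.094484 - (-0.850356)|
E_photon = 0.756 eV

This energy is carried away by the emitted photon.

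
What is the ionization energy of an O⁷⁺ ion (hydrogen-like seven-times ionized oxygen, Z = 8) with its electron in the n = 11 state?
7.19640 eV

The ionization energy is the energy needed to remove the electron completely (n → ∞).

For a hydrogen-like ion with Z = 8, E_n = -13.6057 Z² / n² eV.

At n = 11: E_11 = -13.6057 × 8² / 11² = -7.19640331 eV
At n = ∞: E_∞ = 0 eV

Ionization energy = E_∞ - E_11 = 0 - (-7.19640331) = 7.19640331 eV
Ionization energy ≈ 7.19640 eV

This is also called the binding energy of the electron in state n = 11.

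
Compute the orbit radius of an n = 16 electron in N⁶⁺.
1.935277 nm (or 19.352767 Å)

The Bohr radius formula is:
r_n = n² a₀ / Z

where a₀ = 0.052917721 nm is the Bohr radius.

For N⁶⁺ (Z = 7) at n = 16:
r_16 = 16² × 0.052917721 nm / 7
r_16 = 256 × 0.052917721 nm / 7
r_16 = 13.5469366 nm / 7
r_16 = 1.935277 nm

The electron orbits at approximately 1.935277 nm from the nucleus.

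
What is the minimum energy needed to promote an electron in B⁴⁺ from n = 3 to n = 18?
36.743789 eV

The energy levels of a hydrogen-like atom are E_n = -13.6057 Z² eV / n².

Energy at n = 3: E_3 = -13.6057 × 5² / 3² = -37.793611111 eV
Energy at n = 18: E_18 = -13.6057 × 5² / 18² = -1.049822531 eV

The excitation energy is the difference:
ΔE = E_18 - E_3
ΔE = -1.049822531 - (-37.793611111)
ΔE = 36.743789 eV

Since this is positive, energy must be absorbed (photon absorption).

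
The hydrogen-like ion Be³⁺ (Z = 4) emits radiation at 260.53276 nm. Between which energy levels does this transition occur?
n = 13 → n = 6

First, find the photon energy from the wavelength (hc = 1239.84 eV·nm):
E = hc/λ = 1239.84 eV·nm / 260.53276 nm = 4.7588641 eV

The energy levels of Be³⁺ satisfy E_n = -13.6057 × 4² / n² eV, so an emission n_i → n_f releases
ΔE = 13.6057 × 4² × (1/n_f² − 1/n_i²) eV.

Setting ΔE equal to the photon energy:
1/n_f² − 1/n_i² = 4.7588641 / (13.6057 × 4²) = 0.021860618

Since 1/n_i² must be positive, we need 1/n_f² > 0.021860618, i.e. n_f ≤ 6. For each allowed n_f, solve n_i = (1/n_f² − 0.021860618)^(−1/2) and check whether it is a whole number:
  n_f = 1: 1/n_i² = 1.000000000 − 0.021860618 = 0.978139382 → n_i = 1.011  (not an integer) ✗
  n_f = 2: 1/n_i² = 0.250000000 − 0.021860618 = 0.228139382 → n_i = 2.094  (not an integer) ✗
  n_f = 3: 1/n_i² = 0.111111111 − 0.021860618 = 0.089250493 → n_i = 3.347  (not an integer) ✗
  n_f = 4: 1/n_i² = 0.062500000 − 0.021860618 = 0.040639382 → n_i = 4.961  (not an integer) ✗
  n_f = 5: 1/n_i² = 0.040000000 − 0.021860618 = 0.018139382 → n_i = 7.425  (not an integer) ✗
  n_f = 6: 1/n_i² = 0.027777778 − 0.021860618 = 0.005917160 → n_i = 13.000  → integer, n_i = 13 ✓

Only n_f = 6 gives an integer upper level, n_i = 13.

The transition is from n = 13 to n = 6 (emission).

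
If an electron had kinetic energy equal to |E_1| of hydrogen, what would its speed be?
2.188e+06 m/s (or 0.7297% of c)

The binding energy at n = 1 for hydrogen is:
E_1 = -13.6057/1² = -13.605700 eV
|E_1| = 13.605700 eV

Convert to Joules:
KE = 13.605700 eV × (1.602177 × 10⁻¹⁹ J/eV) = 2.17987e-18 J

Using KE = ½mv²:
v = √(2·KE/m_e)
v = √(2 × 2.17987e-18 J / 9.10938 × 10⁻³¹ kg)
v = 2.188e+06 m/s

This is approximately 0.7297% the speed of light.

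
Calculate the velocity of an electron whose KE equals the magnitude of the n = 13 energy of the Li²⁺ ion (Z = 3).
5.0485e+05 m/s (or 0.1684% of c)

The binding energy at n = 13 for Li²⁺ is:
E_13 = -13.6057 × 3²/13² = -0.72456391 eV
|E_13| = 0.72456391 eV

Convert to Joules:
KE = 0.72456391 eV × (1.602177 × 10⁻¹⁹ J/eV) = 1.160880e-19 J

Using KE = ½mv²:
v = √(2·KE/m_e)
v = √(2 × 1.160880e-19 J / 9.10938 × 10⁻³¹ kg)
v = 5.0485e+05 m/s

This is approximately 0.1684% the speed of light.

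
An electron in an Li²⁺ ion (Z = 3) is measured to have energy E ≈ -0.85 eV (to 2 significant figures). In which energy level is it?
n = 12

The exact energy levels follow E_n = -13.6057 Z² / n² eV with Z = 3.

The measured value (-0.85 eV) is reported to only 2 significant figures, so we must test candidate n values and see which one matches to that precision.

Candidate energies:
  n = 10:  E = -13.6057 × 3² / 10² = -1.22451 eV
  n = 11:  E = -13.6057 × 3² / 11² = -1.01199 eV
  n = 12:  E = -13.6057 × 3² / 12² = -0.85036 eV  ← matches
  n = 13:  E = -13.6057 × 3² / 13² = -0.72456 eV
  n = 14:  E = -13.6057 × 3² / 14² = -0.62475 eV

Checking against the measurement of -0.85 eV (2 sig figs), only n = 12 agrees:
E_12 = -0.85036 eV, which rounds to -0.85 eV ✓

Therefore n = 12.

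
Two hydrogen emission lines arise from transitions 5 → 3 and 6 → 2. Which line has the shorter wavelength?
6 → 2

Calculate the energy for each transition:

Transition 5 → 3:
ΔE₁ = |E_3 - E_5| = |-13.6057/3² - (-13.6057/5²)|
ΔE₁ = |-1.511744444444 - (-0.544228000000)| = 0.967516444 eV

Transition 6 → 2:
ΔE₂ = |E_2 - E_6| = |-13.6057/2² - (-13.6057/6²)|
ΔE₂ = |-3.401425000000 - (-0.377936111111)| = 3.023488889 eV

Since 3.023488889 eV > 0.967516444 eV, the transition 6 → 2 emits the more energetic photon.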